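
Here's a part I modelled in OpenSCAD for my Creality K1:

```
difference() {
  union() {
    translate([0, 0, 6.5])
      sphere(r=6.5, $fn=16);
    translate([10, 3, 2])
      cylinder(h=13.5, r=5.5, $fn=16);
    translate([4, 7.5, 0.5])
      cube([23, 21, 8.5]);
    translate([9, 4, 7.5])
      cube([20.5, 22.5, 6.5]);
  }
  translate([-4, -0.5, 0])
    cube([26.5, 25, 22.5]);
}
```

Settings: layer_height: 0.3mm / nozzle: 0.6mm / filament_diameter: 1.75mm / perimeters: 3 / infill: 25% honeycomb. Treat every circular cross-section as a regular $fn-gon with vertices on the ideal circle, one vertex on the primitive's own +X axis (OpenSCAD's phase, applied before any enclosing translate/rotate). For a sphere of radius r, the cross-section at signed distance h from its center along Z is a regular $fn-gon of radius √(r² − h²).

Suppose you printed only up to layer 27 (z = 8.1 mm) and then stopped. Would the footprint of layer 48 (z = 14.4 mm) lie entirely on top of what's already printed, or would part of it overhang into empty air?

entirely on top

Compare the two slices. At z = 8.1: the r=6.5 sphere contributes a regular 16-gon of circumradius √(6.5²−1.6²) = 6.300 (area = (16/2)·6.300²·sin(360°/16) = 121.51 mm²); the r=5.5 cylinder at (10, 3) gives a regular 16-gon of circumradius 5.5 (constant along its height) (area = (16/2)·5.500²·sin(360°/16) = 92.61 mm²); the cube at (4, 7.5) (footprint 23×21) is included at this height (area 483.00 mm²); the cube at (9, 4) is present — its section is the full 20.5×22.5 rectangle (area 461.25 mm²); Combining (union): the regions partially overlap — summed areas 1158.37 mm² minus the doubly-counted overlap 369.36 mm² gives 789.01 mm² — area = 789.01 mm²; the 26.5×25 cube at (-4, -0.5) contributes its full rectangle (area 662.50 mm²); After the difference (first − rest): starting from that combined region (789.01 mm²), the 26.5×25 cube at (-4, -0.5) partially overlaps it — only the 474.44 mm² overlap (of its 662.50 mm²) is removed, clipping the outline — area = 314.58 mm². At z = 14.4: the sphere is not intersected at this z (|z−center|=7.900 > r=6.5); the cylinder at (10, 3): section is a regular 16-gon, circumradius r=5.5 (area = (16/2)·5.500²·sin(360°/16) = 92.61 mm²); the cube at (4, 7.5) is absent (z outside [0.5, 9]); the cube at (9, 4) is not intersected at this z (z outside [7.5, 14]); Taking the union: only the r=5.5 cylinder at (10, 3) is present, so the union is just that shape — area = 92.61 mm²; the 26.5×25 cube at (-4, -0.5) contributes its full rectangle (area 662.50 mm²); Subtracting the remaining from the first: starting from the result so far (92.61 mm²), the 26.5×25 cube at (-4, -0.5) partially overlaps it — only the 81.45 mm² overlap (of its 662.50 mm²) is removed, clipping the outline — area = 11.15 mm². Checking containment: the cross-section at z = 14.4 is a subset of the cross-section at z = 8.1.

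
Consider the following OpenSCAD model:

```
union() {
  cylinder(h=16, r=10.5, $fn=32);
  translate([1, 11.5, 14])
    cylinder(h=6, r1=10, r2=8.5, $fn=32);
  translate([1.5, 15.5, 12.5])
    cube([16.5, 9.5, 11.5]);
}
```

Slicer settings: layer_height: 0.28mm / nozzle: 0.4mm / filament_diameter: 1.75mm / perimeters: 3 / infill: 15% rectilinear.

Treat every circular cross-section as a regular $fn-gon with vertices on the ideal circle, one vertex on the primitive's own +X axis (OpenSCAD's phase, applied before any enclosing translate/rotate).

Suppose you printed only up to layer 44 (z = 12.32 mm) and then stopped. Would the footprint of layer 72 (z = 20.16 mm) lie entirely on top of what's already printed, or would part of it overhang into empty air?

Compare the two slices. At z = 12.32: the r=10.5 cylinder gives a regular 32-gon of circumradius 10.5 (constant along its height) (area = (32/2)·10.500²·sin(360°/32) = 344.14 mm²); the cone at (1, 11.5) is not intersected at this z (z outside [14, 20]); the cube at (1.5, 15.5) does not reach this height (z outside [12.5, 24]); Taking the union: only the r=10.5 cylinder is present, so the union is just that shape — area = 344.14 mm². At z = 20.16: the cylinder does not reach this height (z outside [0, 16]); the cone at (1, 11.5) does not reach this height (z outside [14, 20]); the cube at (1.5, 15.5) is present — its section is the full 16.5×9.5 rectangle (area 156.75 mm²); Taking the union: only the 16.5×9.5 cube at (1.5, 15.5) is present, so the union is just that shape — area = 156.75 mm². Checking containment: at z = 20.16 the cross-section extends beyond the z = 12.32 cross-section by about 156.75 mm².

part overhangs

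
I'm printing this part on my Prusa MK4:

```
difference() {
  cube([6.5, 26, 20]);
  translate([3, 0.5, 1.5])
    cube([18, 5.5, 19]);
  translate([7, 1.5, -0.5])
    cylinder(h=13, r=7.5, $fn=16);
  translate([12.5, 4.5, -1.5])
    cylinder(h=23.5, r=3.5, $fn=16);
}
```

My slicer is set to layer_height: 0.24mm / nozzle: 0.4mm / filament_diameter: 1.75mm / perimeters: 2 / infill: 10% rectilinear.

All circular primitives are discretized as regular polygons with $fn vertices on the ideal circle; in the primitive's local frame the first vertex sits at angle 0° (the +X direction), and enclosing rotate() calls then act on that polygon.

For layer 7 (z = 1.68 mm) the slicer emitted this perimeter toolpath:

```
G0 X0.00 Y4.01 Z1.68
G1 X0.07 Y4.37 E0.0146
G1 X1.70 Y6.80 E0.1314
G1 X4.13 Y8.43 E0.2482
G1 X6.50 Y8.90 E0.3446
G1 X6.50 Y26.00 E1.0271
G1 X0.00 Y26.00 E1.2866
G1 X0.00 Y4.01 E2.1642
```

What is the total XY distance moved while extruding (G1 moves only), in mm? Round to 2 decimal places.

54.23 mm

Sum the Euclidean lengths of each G1 segment: total = 54.23 mm.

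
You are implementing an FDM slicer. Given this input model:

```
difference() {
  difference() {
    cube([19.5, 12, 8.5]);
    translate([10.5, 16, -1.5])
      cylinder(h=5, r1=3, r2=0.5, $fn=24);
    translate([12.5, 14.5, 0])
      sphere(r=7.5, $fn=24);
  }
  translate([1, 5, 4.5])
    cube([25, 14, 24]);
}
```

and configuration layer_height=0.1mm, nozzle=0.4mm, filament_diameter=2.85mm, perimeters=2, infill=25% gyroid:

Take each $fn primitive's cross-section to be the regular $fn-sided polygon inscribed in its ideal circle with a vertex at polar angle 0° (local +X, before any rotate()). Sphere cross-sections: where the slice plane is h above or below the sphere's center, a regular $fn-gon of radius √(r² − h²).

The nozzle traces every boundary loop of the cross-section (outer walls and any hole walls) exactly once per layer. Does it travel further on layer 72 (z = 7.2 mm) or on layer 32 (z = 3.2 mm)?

layer 32 (z = 3.2 mm)

Layer 72 (z = 7.2): the 19.5×12 cube contributes its full rectangle (perimeter 63.00 mm); the cone at (10.5, 16) is not intersected at this z (z outside [-1.5, 3.5]); the sphere at (12.5, 14.5): section is a regular 24-gon, circumradius = √(r²−h²) = √(7.5²−7.2²) = 2.100 (perimeter = 2·24·2.100·sin(180°/24) = 13.16 mm); Subtracting the remaining from the first: starting from the 19.5×12 cube, the r=7.5 sphere at (12.5, 14.5) misses the remaining region (no effect) — boundary = 63.00 mm; the cube at (1, 5) is present — its section is the full 25×14 rectangle (perimeter 78.00 mm); After the difference (first − rest): starting from the result so far, the 25×14 cube at (1, 5) partially overlaps it — only the 129.50 mm² overlap (of its 350.00 mm²) is removed, clipping the outline — boundary = 63.00 mm. So its perimeter = 63.00 mm. Layer 32 (z = 3.2): the cube (footprint 19.5×12) is included at this height (perimeter 63.00 mm); the cone at (10.5, 16) contributes a regular 24-gon of circumradius 0.650 (interpolated between r1=3 and r2=0.5 at t=0.940) (perimeter = 2·24·0.650·sin(180°/24) = 4.07 mm); the r=7.5 sphere at (12.5, 14.5) slices to a regular 24-gon of circumradius 6.783 (√(r²−h²) with h=3.2 from center) (perimeter = 2·24·6.783·sin(180°/24) = 42.50 mm); Subtracting the remaining from the first: starting from the 19.5×12 cube, the cone at (10.5, 16) misses the remaining region (no effect); the r=7.5 sphere at (12.5, 14.5) partially overlaps it — only the 38.51 mm² overlap (of its 142.90 mm²) is removed, clipping the outline — boundary = 66.61 mm; the cube at (1, 5) does not reach this height (z outside [4.5, 28.5]); After the difference (first − rest): none of the subtracted shapes is present at this height, so that combined region is unchanged — boundary = 66.61 mm. So its perimeter = 66.61 mm. Layer 32 is larger (66.61 vs 63.00 mm).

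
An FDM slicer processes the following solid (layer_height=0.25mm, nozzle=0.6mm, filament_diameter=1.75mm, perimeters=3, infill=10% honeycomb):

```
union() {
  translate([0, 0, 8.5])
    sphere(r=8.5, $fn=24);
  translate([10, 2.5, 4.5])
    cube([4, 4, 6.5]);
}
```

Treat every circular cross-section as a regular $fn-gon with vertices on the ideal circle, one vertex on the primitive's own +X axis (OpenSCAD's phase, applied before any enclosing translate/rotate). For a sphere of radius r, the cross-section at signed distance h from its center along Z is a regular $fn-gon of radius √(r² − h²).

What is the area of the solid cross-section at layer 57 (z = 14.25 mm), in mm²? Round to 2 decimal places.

121.71 mm²

At z = 14.25 mm: the r=8.5 sphere slices to a regular 24-gon of circumradius 6.260 (√(r²−h²) with h=5.75 from center) (area = (24/2)·6.260²·sin(360°/24) = 121.71 mm²); the cube at (10, 2.5) is not intersected at this z (z outside [4.5, 11]); Taking the union: only the r=8.5 sphere is present, so the union is just that shape — area = 121.71 mm². Overall, the cross-section is a single solid region. Net area = 121.71 mm².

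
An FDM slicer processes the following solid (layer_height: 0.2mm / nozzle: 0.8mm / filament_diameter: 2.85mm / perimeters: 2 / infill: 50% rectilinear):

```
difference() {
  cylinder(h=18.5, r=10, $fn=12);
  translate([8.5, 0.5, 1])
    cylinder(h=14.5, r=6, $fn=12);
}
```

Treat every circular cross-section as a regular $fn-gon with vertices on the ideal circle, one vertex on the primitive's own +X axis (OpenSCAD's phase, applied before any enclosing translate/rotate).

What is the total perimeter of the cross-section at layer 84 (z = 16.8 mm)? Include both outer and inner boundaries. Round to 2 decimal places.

62.12 mm

At z = 16.8 mm: the cylinder: section is a regular 12-gon, circumradius r=10 (perimeter = 2·12·10.000·sin(180°/12) = 62.12 mm); the cylinder at (8.5, 0.5) is absent (z outside [1, 15.5]); After the difference (first − rest): none of the subtracted shapes is present at this height, so the r=10 cylinder is unchanged — boundary = 62.12 mm. Overall, the cross-section is a single solid region. Total boundary length (outer) = 62.12 mm.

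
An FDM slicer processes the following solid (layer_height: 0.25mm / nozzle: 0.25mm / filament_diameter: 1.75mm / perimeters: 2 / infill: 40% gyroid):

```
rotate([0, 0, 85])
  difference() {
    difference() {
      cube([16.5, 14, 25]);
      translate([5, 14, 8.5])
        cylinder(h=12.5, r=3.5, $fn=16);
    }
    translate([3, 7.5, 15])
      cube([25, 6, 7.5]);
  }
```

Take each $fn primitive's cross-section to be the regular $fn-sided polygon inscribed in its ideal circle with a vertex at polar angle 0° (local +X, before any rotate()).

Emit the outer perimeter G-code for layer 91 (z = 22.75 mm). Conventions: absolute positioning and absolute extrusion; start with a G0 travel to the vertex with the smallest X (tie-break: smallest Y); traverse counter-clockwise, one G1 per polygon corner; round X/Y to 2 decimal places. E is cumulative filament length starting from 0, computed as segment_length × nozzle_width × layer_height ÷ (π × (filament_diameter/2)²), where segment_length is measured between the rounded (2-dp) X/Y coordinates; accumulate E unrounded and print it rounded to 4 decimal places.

G0 X-13.95 Y1.22 Z22.75
G1 X0.00 Y0.00 E0.3639
G1 X1.44 Y16.44 E0.7927
G1 X-12.51 Y17.66 E1.1566
G1 X-13.95 Y1.22 E1.5854

At z = 22.75 mm: the cube is present — its section is the full 16.5×14 rectangle; the cylinder at (5, 14) is absent (z outside [8.5, 21]); Taking the first minus the rest: none of the subtracted shapes is present at this height, so the 16.5×14 cube is unchanged — 1 connected region; the cube at (3, 7.5) is absent (z outside [15, 22.5]); Taking the first minus the rest: none of the subtracted shapes is present at this height, so the result so far is unchanged — 1 connected region; (rotated 85° about Z; rotation is an isometry so areas/perimeters/island counts are preserved). The outline is a single polygon with 4 vertices. Extrusion per mm of travel: 0.25 × 0.25 / (π × 0.875²) = 0.025984. Accumulating E over each segment gives final E = 1.5854.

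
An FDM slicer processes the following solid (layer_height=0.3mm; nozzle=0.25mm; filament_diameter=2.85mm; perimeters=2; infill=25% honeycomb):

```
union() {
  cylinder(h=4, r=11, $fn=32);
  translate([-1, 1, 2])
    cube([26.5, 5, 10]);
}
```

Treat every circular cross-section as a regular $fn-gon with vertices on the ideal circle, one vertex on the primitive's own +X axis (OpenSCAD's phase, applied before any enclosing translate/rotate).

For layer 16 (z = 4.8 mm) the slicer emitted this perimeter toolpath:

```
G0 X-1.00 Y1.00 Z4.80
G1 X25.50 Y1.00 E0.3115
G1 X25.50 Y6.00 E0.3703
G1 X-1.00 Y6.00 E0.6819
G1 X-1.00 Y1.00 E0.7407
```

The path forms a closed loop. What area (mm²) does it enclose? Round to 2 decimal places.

Apply the shoelace formula to the sequence of (X, Y) vertices; enclosed area = 132.50 mm².

132.50 mm²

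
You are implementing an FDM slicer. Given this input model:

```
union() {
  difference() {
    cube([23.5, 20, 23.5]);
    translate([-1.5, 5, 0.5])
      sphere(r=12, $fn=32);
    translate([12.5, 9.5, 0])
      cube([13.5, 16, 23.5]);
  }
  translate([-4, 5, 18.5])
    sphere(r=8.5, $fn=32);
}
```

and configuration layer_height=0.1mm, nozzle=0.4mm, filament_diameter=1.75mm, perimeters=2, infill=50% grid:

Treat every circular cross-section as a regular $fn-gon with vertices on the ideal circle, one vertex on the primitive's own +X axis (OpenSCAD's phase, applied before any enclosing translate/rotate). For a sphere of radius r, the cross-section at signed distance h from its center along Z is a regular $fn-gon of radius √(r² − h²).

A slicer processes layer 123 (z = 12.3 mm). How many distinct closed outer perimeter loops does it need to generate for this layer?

1

At z = 12.3 mm: the cube (footprint 23.5×20) is included at this height; the r=12 sphere at (-1.5, 5) contributes a regular 32-gon of circumradius √(12²−11.8²) = 2.182; the cube at (12.5, 9.5) is present — its section is the full 13.5×16 rectangle; Subtracting the remaining from the first: starting from the 23.5×20 cube, the r=12 sphere at (-1.5, 5) partially overlaps it — only the 1.47 mm² overlap (of its 14.86 mm²) is removed, clipping the outline; the 13.5×16 cube at (12.5, 9.5) partially overlaps it — only the 115.50 mm² overlap (of its 216.00 mm²) is removed, clipping the outline — 1 connected region; the r=8.5 sphere at (-4, 5) contributes a regular 32-gon of circumradius √(8.5²−6.2²) = 5.815; Merging all regions: the regions partially overlap (shared area 8.94 mm²), so overlapping operands fuse into one piece — 1 connected region. The result has 1 disconnected region.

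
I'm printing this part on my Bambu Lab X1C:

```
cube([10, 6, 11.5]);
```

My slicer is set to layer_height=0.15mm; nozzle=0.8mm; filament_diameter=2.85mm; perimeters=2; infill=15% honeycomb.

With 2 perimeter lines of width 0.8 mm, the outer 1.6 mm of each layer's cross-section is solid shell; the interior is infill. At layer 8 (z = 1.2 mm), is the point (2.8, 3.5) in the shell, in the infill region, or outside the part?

infill

At z = 1.2 mm: the 10×6 cube contributes its full rectangle. Overall, the cross-section is a single solid region. The nearest boundary edge runs (10.00, 6.00)→(0.00, 6.00); distance from the point to it = 2.50 mm. The point is inside the cross-section and 2.50 mm from the nearest boundary — more than the 1.6 mm shell width (2 × 0.8), so it's in the infill interior.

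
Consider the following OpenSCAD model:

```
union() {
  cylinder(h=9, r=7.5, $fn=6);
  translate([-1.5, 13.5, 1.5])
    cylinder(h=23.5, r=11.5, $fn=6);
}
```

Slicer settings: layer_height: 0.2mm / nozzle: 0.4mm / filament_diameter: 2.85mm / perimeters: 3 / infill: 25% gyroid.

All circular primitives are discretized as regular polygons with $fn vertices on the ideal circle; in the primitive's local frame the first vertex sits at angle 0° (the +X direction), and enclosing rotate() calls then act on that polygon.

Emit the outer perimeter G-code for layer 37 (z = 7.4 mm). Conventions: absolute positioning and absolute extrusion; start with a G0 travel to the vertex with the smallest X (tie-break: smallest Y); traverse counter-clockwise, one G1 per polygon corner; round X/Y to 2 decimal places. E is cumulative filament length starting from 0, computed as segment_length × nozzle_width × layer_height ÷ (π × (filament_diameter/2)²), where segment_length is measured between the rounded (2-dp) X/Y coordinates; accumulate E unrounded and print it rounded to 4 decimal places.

G0 X-13.00 Y13.50 Z7.40
G1 X-7.25 Y3.54 E0.1442
G1 X-5.46 Y3.54 E0.1667
G1 X-7.50 Y0.00 E0.2179
G1 X-3.75 Y-6.50 E0.3120
G1 X3.75 Y-6.50 E0.4061
G1 X7.50 Y0.00 E0.5002
G1 X4.85 Y4.58 E0.5665
G1 X10.00 Y13.50 E0.6957
G1 X4.25 Y23.46 E0.8399
G1 X-7.25 Y23.46 E0.9841
G1 X-13.00 Y13.50 E1.1283

At z = 7.4 mm: the r=7.5 cylinder contributes a regular 6-gon of circumradius 7.5; the r=11.5 cylinder at (-1.5, 13.5) gives a regular 6-gon of circumradius 11.5 (constant along its height); Taking the union: the regions partially overlap (shared area 26.57 mm²), so overlapping operands fuse into one piece — 1 connected region. The outline is a single polygon with 11 vertices. Extrusion per mm of travel: 0.4 × 0.2 / (π × 1.425²) = 0.012540. Accumulating E over each segment gives final E = 1.1283.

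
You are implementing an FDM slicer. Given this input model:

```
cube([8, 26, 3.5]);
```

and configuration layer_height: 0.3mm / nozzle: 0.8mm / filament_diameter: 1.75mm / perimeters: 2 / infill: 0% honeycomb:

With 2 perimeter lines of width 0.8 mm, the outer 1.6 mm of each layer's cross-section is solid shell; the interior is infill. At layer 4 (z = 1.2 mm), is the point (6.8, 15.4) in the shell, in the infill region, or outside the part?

At z = 1.2 mm: the cube (footprint 8×26) is included at this height. Overall, the cross-section is a single solid region. The nearest boundary edge runs (8.00, 0.00)→(8.00, 26.00); distance from the point to it = 1.20 mm. The point is inside the cross-section, 1.20 mm from the nearest boundary — within the 1.6 mm shell band (2 × 0.8).

shell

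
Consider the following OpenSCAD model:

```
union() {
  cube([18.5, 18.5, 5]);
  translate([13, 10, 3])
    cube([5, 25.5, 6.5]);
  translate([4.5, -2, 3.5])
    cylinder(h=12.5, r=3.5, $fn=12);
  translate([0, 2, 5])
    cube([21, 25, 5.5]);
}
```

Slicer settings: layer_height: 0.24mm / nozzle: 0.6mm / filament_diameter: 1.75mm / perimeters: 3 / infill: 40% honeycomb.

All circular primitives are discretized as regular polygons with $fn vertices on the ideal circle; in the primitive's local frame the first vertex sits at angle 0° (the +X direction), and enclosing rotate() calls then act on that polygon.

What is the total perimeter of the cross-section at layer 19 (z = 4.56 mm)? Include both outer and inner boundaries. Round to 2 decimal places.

117.64 mm

At z = 4.56 mm: the 18.5×18.5 cube contributes its full rectangle (perimeter 74.00 mm); the cube at (13, 10) is present — its section is the full 5×25.5 rectangle (perimeter 61.00 mm); the cylinder at (4.5, -2): section is a regular 12-gon, circumradius r=3.5 (perimeter = 2·12·3.500·sin(180°/12) = 21.74 mm); the cube at (0, 2) is absent (z outside [5, 10.5]); Combining (union): the regions partially overlap (shared area 47.99 mm²), so the edge portions inside another operand are dropped and the merged outline is re-measured after clipping — boundary = 117.64 mm. Overall, the cross-section is a single solid region. Total boundary length (outer) = 117.64 mm.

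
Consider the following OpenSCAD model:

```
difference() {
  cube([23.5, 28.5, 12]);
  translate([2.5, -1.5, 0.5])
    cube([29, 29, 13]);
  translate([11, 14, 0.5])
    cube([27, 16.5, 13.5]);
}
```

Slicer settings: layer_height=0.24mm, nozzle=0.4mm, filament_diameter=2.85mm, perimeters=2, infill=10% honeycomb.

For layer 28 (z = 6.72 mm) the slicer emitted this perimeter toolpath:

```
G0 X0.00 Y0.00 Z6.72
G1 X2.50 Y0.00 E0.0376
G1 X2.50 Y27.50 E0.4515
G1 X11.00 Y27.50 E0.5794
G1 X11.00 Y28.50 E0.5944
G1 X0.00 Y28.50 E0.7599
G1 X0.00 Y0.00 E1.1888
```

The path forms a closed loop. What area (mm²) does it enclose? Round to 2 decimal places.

Apply the shoelace formula to the sequence of (X, Y) vertices; enclosed area = 79.75 mm².

79.75 mm²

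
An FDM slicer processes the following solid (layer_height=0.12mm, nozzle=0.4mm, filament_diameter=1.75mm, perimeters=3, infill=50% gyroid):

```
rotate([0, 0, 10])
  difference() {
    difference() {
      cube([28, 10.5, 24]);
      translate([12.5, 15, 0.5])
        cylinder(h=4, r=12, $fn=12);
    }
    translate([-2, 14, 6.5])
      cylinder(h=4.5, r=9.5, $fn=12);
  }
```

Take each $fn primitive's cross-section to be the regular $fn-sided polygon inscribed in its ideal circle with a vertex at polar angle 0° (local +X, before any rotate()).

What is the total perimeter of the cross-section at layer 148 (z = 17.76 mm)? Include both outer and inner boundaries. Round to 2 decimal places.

At z = 17.76 mm: the cube is present — its section is the full 28×10.5 rectangle (perimeter 77.00 mm); the cylinder at (12.5, 15) is absent (z outside [0.5, 4.5]); Subtracting the remaining from the first: none of the subtracted shapes is present at this height, so the 28×10.5 cube is unchanged — boundary = 77.00 mm; the cylinder at (-2, 14) is not intersected at this z (z outside [6.5, 11]); Subtracting the remaining from the first: none of the subtracted shapes is present at this height, so the result so far is unchanged — boundary = 77.00 mm; (rotated 10° about Z; rotation is an isometry so areas/perimeters/island counts are preserved). Overall, the cross-section is a single solid region. Total boundary length (outer) = 77.00 mm.

77.00 mm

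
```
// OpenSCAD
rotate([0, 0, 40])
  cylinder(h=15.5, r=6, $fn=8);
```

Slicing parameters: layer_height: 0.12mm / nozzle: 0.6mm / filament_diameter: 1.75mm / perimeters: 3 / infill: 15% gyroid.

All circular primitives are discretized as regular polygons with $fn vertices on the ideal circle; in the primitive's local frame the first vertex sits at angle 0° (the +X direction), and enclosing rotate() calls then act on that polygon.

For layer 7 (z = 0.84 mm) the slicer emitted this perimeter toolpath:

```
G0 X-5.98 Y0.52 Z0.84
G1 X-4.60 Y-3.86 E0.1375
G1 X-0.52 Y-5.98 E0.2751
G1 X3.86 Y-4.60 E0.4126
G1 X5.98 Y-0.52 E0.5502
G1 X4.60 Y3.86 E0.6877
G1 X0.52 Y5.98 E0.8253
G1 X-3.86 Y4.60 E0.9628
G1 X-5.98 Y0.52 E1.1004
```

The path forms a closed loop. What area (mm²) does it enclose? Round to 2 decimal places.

101.95 mm²

Apply the shoelace formula to the sequence of (X, Y) vertices; enclosed area = 101.95 mm².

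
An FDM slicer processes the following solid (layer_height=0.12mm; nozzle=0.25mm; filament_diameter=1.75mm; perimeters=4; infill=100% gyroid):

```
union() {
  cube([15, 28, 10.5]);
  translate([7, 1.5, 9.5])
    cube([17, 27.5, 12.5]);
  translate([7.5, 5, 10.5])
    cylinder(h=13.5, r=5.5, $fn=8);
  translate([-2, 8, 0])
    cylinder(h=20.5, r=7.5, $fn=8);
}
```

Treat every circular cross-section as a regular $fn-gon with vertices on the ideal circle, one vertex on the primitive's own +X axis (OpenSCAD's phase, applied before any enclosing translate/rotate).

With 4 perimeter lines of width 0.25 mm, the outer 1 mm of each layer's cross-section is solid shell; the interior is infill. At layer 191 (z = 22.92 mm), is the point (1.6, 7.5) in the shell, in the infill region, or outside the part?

At z = 22.92 mm: the cube is not intersected at this z (z outside [0, 10.5]); the cube at (7, 1.5) is absent (z outside [9.5, 22]); the r=5.5 cylinder at (7.5, 5) gives a regular 8-gon of circumradius 5.5 (constant along its height); the cylinder at (-2, 8) is absent (z outside [0, 20.5]); Combining (union): only the r=5.5 cylinder at (7.5, 5) is present, so the union is just that shape — 1 connected region. Overall, the cross-section is a single solid region. The nearest boundary edge runs (3.61, 8.89)→(2.00, 5.00); distance from the point to it = 1.33 mm. The point is not inside any of the regions above, so it lies outside the cross-section (1.33 mm from the nearest boundary).

outside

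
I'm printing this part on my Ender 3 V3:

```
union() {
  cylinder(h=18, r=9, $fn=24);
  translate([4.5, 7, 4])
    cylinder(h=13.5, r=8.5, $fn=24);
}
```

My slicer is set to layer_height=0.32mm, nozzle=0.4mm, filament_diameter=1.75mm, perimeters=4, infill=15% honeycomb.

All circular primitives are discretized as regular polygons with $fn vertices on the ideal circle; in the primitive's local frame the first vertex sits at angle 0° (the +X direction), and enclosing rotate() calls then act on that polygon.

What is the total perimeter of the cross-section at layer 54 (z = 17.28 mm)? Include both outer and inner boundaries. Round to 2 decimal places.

72.24 mm

At z = 17.28 mm: the r=9 cylinder contributes a regular 24-gon of circumradius 9 (perimeter = 2·24·9.000·sin(180°/24) = 56.39 mm); the cylinder at (4.5, 7): section is a regular 24-gon, circumradius r=8.5 (perimeter = 2·24·8.500·sin(180°/24) = 53.25 mm); Combining (union): the regions partially overlap (shared area 98.63 mm²), so the edge portions inside another operand are dropped and the merged outline is re-measured after clipping — boundary = 72.24 mm. Overall, the cross-section is a single solid region. Total boundary length (outer) = 72.24 mm.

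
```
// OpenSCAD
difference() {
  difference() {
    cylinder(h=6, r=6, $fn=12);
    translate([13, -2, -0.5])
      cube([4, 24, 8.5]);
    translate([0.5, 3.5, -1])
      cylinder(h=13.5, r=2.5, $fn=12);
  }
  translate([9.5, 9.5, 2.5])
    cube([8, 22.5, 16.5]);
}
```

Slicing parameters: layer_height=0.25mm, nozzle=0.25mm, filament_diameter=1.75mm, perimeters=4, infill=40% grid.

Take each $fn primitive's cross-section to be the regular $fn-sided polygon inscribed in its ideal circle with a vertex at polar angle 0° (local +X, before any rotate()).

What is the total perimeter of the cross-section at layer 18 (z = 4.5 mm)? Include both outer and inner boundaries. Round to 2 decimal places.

At z = 4.5 mm: the r=6 cylinder contributes a regular 12-gon of circumradius 6 (perimeter = 2·12·6.000·sin(180°/12) = 37.27 mm); the cube at (13, -2) is present — its section is the full 4×24 rectangle (perimeter 56.00 mm); the r=2.5 cylinder at (0.5, 3.5) gives a regular 12-gon of circumradius 2.5 (constant along its height) (perimeter = 2·12·2.500·sin(180°/12) = 15.53 mm); Taking the first minus the rest: starting from the r=6 cylinder, the 4×24 cube at (13, -2) misses the remaining region (no effect); the r=2.5 cylinder at (0.5, 3.5) partially overlaps it — only the 18.55 mm² overlap (of its 18.75 mm²) is removed, clipping the outline — boundary = 49.24 mm; the cube at (9.5, 9.5) is present — its section is the full 8×22.5 rectangle (perimeter 61.00 mm); Subtracting the remaining from the first: starting from that combined region, the 8×22.5 cube at (9.5, 9.5) misses the remaining region (no effect) — boundary = 49.24 mm. Overall, the cross-section is a single solid region. Total boundary length (outer) = 49.24 mm.

49.24 mm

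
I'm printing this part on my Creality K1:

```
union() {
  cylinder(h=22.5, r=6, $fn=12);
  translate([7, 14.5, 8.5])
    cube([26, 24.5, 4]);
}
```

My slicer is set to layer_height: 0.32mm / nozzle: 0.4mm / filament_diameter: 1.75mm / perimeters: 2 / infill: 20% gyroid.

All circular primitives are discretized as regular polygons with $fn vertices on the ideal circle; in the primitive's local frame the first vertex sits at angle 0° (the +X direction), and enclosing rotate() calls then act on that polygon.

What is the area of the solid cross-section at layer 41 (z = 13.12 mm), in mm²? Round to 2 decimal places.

108.00 mm²

At z = 13.12 mm: the r=6 cylinder gives a regular 12-gon of circumradius 6 (constant along its height) (area = (12/2)·6.000²·sin(360°/12) = 108.00 mm²); the cube at (7, 14.5) is absent (z outside [8.5, 12.5]); Merging all regions: only the r=6 cylinder is present, so the union is just that shape — area = 108.00 mm². Overall, the cross-section is a single solid region. Net area = 108.00 mm².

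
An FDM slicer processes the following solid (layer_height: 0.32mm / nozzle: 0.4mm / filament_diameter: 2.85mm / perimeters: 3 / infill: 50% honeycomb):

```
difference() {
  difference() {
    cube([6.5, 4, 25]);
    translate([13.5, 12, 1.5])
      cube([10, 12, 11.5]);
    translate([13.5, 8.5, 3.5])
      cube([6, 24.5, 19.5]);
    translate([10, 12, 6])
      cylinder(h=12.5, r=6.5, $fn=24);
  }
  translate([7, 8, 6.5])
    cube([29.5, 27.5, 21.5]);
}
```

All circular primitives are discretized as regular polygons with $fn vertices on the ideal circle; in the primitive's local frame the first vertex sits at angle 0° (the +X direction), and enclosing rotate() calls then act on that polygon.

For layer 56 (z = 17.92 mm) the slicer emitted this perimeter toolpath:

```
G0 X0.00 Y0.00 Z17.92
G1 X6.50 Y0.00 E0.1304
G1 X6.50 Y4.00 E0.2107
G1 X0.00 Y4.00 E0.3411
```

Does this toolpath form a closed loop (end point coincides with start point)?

no

Start point (G0): (0.00, 0.00). End point (last G1): the path does not return to the start — open.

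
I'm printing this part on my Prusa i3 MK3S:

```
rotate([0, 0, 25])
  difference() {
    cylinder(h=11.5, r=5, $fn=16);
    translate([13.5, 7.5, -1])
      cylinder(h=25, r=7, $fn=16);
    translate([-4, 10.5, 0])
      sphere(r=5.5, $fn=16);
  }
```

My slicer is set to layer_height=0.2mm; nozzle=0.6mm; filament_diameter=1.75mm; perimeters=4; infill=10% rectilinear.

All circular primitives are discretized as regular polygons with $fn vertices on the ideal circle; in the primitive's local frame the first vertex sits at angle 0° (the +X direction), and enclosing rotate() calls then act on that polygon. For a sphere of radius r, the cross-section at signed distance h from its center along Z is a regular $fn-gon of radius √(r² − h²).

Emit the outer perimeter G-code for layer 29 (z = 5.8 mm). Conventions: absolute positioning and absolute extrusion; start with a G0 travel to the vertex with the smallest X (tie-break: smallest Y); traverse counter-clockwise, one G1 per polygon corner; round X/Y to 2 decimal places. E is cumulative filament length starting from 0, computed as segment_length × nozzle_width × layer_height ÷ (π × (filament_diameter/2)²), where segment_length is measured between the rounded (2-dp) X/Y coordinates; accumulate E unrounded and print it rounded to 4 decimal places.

At z = 5.8 mm: the r=5 cylinder gives a regular 16-gon of circumradius 5 (constant along its height); the cylinder at (13.5, 7.5): section is a regular 16-gon, circumradius r=7; the sphere at (-4, 10.5) is absent (|z−center|=5.800 > r=5.5); After the difference (first − rest): starting from the r=5 cylinder, the r=7 cylinder at (13.5, 7.5) misses the remaining region (no effect) — 1 connected region; (whole slice rotated 25° about Z — lengths, areas and connectivity unchanged). The outline is a single polygon with 16 vertices. Extrusion per mm of travel: 0.6 × 0.2 / (π × 0.875²) = 0.049890. Accumulating E over each segment gives final E = 1.5579.

G0 X-5.00 Y-0.22 Z5.80
G1 X-4.53 Y-2.11 E0.0972
G1 X-3.38 Y-3.69 E0.1947
G1 X-1.71 Y-4.70 E0.2920
G1 X0.22 Y-5.00 E0.3895
G1 X2.11 Y-4.53 E0.4866
G1 X3.69 Y-3.38 E0.5841
G1 X4.70 Y-1.71 E0.6815
G1 X5.00 Y0.22 E0.7789
G1 X4.53 Y2.11 E0.8761
G1 X3.38 Y3.69 E0.9736
G1 X1.71 Y4.70 E1.0710
G1 X-0.22 Y5.00 E1.1684
G1 X-2.11 Y4.53 E1.2656
G1 X-3.69 Y3.38 E1.3631
G1 X-4.70 Y1.71 E1.4604
G1 X-5.00 Y-0.22 E1.5579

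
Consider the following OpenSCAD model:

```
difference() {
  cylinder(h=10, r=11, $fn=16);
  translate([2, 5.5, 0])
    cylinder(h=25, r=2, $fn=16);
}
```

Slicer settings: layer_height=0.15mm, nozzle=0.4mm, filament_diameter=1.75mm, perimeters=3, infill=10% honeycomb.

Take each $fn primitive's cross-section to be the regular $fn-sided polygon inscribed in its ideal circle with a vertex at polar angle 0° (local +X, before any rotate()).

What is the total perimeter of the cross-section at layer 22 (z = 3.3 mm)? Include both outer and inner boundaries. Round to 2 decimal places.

81.16 mm

At z = 3.3 mm: the r=11 cylinder gives a regular 16-gon of circumradius 11 (constant along its height) (perimeter = 2·16·11.000·sin(180°/16) = 68.67 mm); the r=2 cylinder at (2, 5.5) gives a regular 16-gon of circumradius 2 (constant along its height) (perimeter = 2·16·2.000·sin(180°/16) = 12.49 mm); Taking the first minus the rest: starting from the r=11 cylinder, the r=2 cylinder at (2, 5.5) lies wholly inside it (removes its full 12.25 mm² and its 12.49 mm outline becomes a hole wall) — boundary (outer + 1 inner loop) = 81.16 mm. Overall, the cross-section is one region with 1 hole. Total boundary length (outer + inner) = 81.16 mm.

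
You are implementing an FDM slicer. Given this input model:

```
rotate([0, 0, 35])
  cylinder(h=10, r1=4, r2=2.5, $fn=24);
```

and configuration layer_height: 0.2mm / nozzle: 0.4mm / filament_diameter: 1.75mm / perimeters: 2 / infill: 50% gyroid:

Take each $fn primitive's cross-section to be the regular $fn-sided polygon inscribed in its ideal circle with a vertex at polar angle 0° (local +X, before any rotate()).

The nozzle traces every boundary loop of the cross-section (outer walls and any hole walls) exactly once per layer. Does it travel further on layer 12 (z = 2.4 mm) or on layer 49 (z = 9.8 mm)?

Layer 12 (z = 2.4): the cone contributes a regular 24-gon of circumradius 3.640 (interpolated between r1=4 and r2=2.5 at t=0.240) (perimeter = 2·24·3.640·sin(180°/24) = 22.81 mm); (rotated 35° about Z; rotation is an isometry so areas/perimeters/island counts are preserved). So its perimeter = 22.81 mm. Layer 49 (z = 9.8): the cone: at t=0.980 of its height the radius interpolates to r₁+(r₂−r₁)t = 2.530, giving a regular 24-gon of that circumradius (perimeter = 2·24·2.530·sin(180°/24) = 15.85 mm); (whole slice rotated 35° about Z — lengths, areas and connectivity unchanged). So its perimeter = 15.85 mm. Layer 12 is larger (22.81 vs 15.85 mm).

layer 12 (z = 2.4 mm)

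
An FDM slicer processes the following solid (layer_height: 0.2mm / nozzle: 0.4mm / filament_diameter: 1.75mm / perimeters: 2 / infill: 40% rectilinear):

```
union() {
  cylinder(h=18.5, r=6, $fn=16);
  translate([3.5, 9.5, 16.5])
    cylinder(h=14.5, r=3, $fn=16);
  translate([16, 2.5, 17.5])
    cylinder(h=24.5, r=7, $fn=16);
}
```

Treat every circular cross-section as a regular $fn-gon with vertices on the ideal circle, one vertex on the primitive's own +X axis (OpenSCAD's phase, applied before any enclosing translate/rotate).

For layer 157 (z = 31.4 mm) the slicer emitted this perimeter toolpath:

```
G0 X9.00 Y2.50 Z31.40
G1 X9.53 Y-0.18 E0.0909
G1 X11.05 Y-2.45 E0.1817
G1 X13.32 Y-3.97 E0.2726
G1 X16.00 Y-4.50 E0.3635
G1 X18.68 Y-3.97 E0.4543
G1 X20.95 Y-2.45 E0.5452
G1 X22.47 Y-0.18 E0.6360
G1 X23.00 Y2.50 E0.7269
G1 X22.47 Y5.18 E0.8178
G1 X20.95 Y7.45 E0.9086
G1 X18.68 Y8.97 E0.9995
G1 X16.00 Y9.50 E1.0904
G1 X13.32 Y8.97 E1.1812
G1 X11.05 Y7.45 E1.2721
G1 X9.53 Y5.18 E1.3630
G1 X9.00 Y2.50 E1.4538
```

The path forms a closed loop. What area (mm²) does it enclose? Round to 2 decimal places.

150.08 mm²

Apply the shoelace formula to the sequence of (X, Y) vertices; enclosed area = 150.08 mm².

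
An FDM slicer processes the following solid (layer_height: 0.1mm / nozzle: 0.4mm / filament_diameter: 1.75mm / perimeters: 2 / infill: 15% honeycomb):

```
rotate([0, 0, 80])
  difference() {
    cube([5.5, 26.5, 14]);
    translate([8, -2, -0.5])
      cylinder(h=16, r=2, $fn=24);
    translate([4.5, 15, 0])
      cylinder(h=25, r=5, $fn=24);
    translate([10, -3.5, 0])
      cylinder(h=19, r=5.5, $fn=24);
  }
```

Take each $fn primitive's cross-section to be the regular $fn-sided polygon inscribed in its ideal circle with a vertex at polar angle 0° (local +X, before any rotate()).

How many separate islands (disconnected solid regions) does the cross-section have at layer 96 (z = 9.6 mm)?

2

At z = 9.6 mm: the cube is present — its section is the full 5.5×26.5 rectangle; the r=2 cylinder at (8, -2) contributes a regular 24-gon of circumradius 2; the cylinder at (4.5, 15): section is a regular 24-gon, circumradius r=5; the r=5.5 cylinder at (10, -3.5) contributes a regular 24-gon of circumradius 5.5; After the difference (first − rest): starting from the 5.5×26.5 cube, the r=2 cylinder at (8, -2) misses the remaining region (no effect); the r=5 cylinder at (4.5, 15) partially overlaps it — only the 47.36 mm² overlap (of its 77.65 mm²) is removed, clipping the outline; the r=5.5 cylinder at (10, -3.5) misses the remaining region (no effect) — 2 connected regions; (rotated 80° about Z; rotation is an isometry so areas/perimeters/island counts are preserved). Overall, the cross-section has 2 separate islands. Island count = 2.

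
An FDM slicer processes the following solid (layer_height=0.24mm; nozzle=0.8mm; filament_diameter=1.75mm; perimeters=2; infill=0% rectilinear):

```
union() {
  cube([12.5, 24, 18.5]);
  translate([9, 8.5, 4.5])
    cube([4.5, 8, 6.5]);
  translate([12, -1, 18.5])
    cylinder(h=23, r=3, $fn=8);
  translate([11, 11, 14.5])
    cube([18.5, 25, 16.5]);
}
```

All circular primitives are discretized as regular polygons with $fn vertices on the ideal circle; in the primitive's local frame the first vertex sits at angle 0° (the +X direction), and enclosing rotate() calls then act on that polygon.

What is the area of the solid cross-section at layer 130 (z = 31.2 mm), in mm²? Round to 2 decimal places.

25.46 mm²

At z = 31.2 mm: the cube does not reach this height (z outside [0, 18.5]); the cube at (9, 8.5) does not reach this height (z outside [4.5, 11]); the cylinder at (12, -1): section is a regular 8-gon, circumradius r=3 (area = (8/2)·3.000²·sin(360°/8) = 25.46 mm²); the cube at (11, 11) is not intersected at this z (z outside [14.5, 31]); Combining (union): only the r=3 cylinder at (12, -1) is present, so the union is just that shape — area = 25.46 mm². Overall, the cross-section is a single solid region. Net area = 25.46 mm².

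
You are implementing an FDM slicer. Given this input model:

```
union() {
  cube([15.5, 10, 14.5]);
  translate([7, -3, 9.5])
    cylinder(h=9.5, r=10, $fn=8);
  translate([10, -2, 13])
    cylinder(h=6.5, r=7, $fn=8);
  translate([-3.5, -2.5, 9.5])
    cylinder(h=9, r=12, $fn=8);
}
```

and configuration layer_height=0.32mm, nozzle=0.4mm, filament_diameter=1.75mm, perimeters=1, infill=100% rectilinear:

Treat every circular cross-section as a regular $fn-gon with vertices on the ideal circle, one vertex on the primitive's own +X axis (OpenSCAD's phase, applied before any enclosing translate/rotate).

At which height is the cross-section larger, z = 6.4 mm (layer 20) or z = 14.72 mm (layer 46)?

layer 46 (z = 14.72 mm)

Layer 20 (z = 6.4): the 15.5×10 cube contributes its full rectangle (area 155.00 mm²); the cylinder at (7, -3) is not intersected at this z (z outside [9.5, 19]); the cylinder at (10, -2) does not reach this height (z outside [13, 19.5]); the cylinder at (-3.5, -2.5) is not intersected at this z (z outside [9.5, 18.5]); Combining (union): only the 15.5×10 cube is present, so the union is just that shape — area = 155.00 mm². So its area = 155.00 mm². Layer 46 (z = 14.72): the cube is not intersected at this z (z outside [0, 14.5]); the cylinder at (7, -3): section is a regular 8-gon, circumradius r=10 (area = (8/2)·10.000²·sin(360°/8) = 282.84 mm²); the r=7 cylinder at (10, -2) contributes a regular 8-gon of circumradius 7 (area = (8/2)·7.000²·sin(360°/8) = 138.59 mm²); the cylinder at (-3.5, -2.5): section is a regular 8-gon, circumradius r=12 (area = (8/2)·12.000²·sin(360°/8) = 407.29 mm²); Merging all regions: the regions partially overlap — summed areas 828.73 mm² minus the doubly-counted overlap 268.17 mm² gives 560.56 mm² — area = 560.56 mm². So its area = 560.56 mm². Layer 46 is larger (560.56 vs 155.00 mm²).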